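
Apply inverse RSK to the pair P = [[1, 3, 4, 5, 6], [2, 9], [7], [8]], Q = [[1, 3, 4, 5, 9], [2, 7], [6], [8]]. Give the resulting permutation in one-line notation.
8 2 3 7 9 4 5 1 6

Reverse the RSK construction: for i from n down to 1, find the cell of Q containing i, remove the entry at that cell from P, and reverse-bump it up through P; the value ejected from row 1 is w(i).

Step i=9: Q has 9 at row 1, column 5; remove that cell from P, ejecting 6. So w(9) = 6. P is now [[1, 3, 4, 5], [2, 9], [7], [8]].
Step i=8: Q has 8 at row 4, column 1; remove 8 from row 4 of P and reverse-bump: 8 enters row 3 and ejects 7; 7 enters row 2 and ejects 2; 2 enters row 1 and ejects 1. So w(8) = 1. P is now [[2, 3, 4, 5], [7, 9], [8]].
Step i=7: Q has 7 at row 2, column 2; remove 9 from row 2 of P and reverse-bump: 9 enters row 1 and ejects 5. So w(7) = 5. P is now [[2, 3, 4, 9], [7], [8]].
Step i=6: Q has 6 at row 3, column 1; remove 8 from row 3 of P and reverse-bump: 8 enters row 2 and ejects 7; 7 enters row 1 and ejects 4. So w(6) = 4. P is now [[2, 3, 7, 9], [8]].
Step i=5: Q has 5 at row 1, column 4; remove that cell from P, ejecting 9. So w(5) = 9. P is now [[2, 3, 7], [8]].
Step i=4: Q has 4 at row 1, column 3; remove that cell from P, ejecting 7. So w(4) = 7. P is now [[2, 3], [8]].
Step i=3: Q has 3 at row 1, column 2; remove that cell from P, ejecting 3. So w(3) = 3. P is now [[2], [8]].
Step i=2: Q has 2 at row 2, column 1; remove 8 from row 2 of P and reverse-bump: 8 enters row 1 and ejects 2. So w(2) = 2. P is now [[8]].
Step i=1: Q has 1 at row 1, column 1; remove that cell from P, ejecting 8. So w(1) = 8. P is now [].

So w = 8 2 3 7 9 4 5 1 6.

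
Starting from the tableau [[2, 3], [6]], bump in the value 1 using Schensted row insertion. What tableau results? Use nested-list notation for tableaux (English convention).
In row 1, 1 replaces 2 (the leftmost entry greater than 1); 2 is bumped to row 2. In row 2, 2 replaces 6 (the leftmost entry greater than 2); 6 is bumped to row 3. 6 starts a new row 3. The new tableau is [[1, 3], [2], [6]].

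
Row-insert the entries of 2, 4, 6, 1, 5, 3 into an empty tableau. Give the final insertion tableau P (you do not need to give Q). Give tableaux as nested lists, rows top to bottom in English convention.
Insert 2: appended to row 1. P = [[2]].
Insert 4: appended to row 1. P = [[2, 4]].
Insert 6: appended to row 1. P = [[2, 4, 6]].
Insert 1: 1 bumps 2 from row 1; 2 starts row 2. P = [[1, 4, 6], [2]].
Insert 5: 5 bumps 6 from row 1; 6 appends to row 2. P = [[1, 4, 5], [2, 6]].
Insert 3: 3 bumps 4 from row 1; 4 bumps 6 from row 2; 6 starts row 3. P = [[1, 3, 5], [2, 4], [6]].

So P = [[1, 3, 5], [2, 4], [6]].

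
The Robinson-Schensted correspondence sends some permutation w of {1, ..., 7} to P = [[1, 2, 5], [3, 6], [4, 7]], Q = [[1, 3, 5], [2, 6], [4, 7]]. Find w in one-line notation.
Reverse the RSK construction: for i from n down to 1, find the cell of Q containing i, remove the entry at that cell from P, and reverse-bump it up through P; the value ejected from row 1 is w(i).

Step i=7: Q has 7 at row 3, column 2; remove 7 from row 3 of P and reverse-bump: 7 enters row 2 and ejects 6; 6 enters row 1 and ejects 5. So w(7) = 5. P is now [[1, 2, 6], [3, 7], [4]].
Step i=6: Q has 6 at row 2, column 2; remove 7 from row 2 of P and reverse-bump: 7 enters row 1 and ejects 6. So w(6) = 6. P is now [[1, 2, 7], [3], [4]].
Step i=5: Q has 5 at row 1, column 3; remove that cell from P, ejecting 7. So w(5) = 7. P is now [[1, 2], [3], [4]].
Step i=4: Q has 4 at row 3, column 1; remove 4 from row 3 of P and reverse-bump: 4 enters row 2 and ejects 3; 3 enters row 1 and ejects 2. So w(4) = 2. P is now [[1, 3], [4]].
Step i=3: Q has 3 at row 1, column 2; remove that cell from P, ejecting 3. So w(3) = 3. P is now [[1], [4]].
Step i=2: Q has 2 at row 2, column 1; remove 4 from row 2 of P and reverse-bump: 4 enters row 1 and ejects 1. So w(2) = 1. P is now [[4]].
Step i=1: Q has 1 at row 1, column 1; remove that cell from P, ejecting 4. So w(1) = 4. P is now [].

So w = 4 1 3 2 7 6 5.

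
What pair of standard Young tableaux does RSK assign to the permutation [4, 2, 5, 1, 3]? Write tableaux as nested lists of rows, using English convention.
P = [[1, 3], [2, 5], [4]], Q = [[1, 3], [2, 5], [4]]

Insert each entry of the permutation into P by Schensted row insertion, recording in Q the position of each new cell.

Insert 4: appended to row 1. P = [[4]], Q = [[1]].
Insert 2: 2 bumps 4 from row 1; 4 starts row 2. P = [[2], [4]], Q = [[1], [2]].
Insert 5: appended to row 1. P = [[2, 5], [4]], Q = [[1, 3], [2]].
Insert 1: 1 bumps 2 from row 1; 2 bumps 4 from row 2; 4 starts row 3. P = [[1, 5], [2], [4]], Q = [[1, 3], [2], [4]].
Insert 3: 3 bumps 5 from row 1; 5 appends to row 2. P = [[1, 3], [2, 5], [4]], Q = [[1, 3], [2, 5], [4]].

So P = [[1, 3], [2, 5], [4]], Q = [[1, 3], [2, 5], [4]].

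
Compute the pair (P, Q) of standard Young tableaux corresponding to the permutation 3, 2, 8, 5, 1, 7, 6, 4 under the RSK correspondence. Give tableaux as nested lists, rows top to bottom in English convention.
P = [[1, 4, 6], [2, 5], [3, 7], [8]], Q = [[1, 3, 6], [2, 4], [5, 7], [8]]

Insert each entry of the permutation into P by Schensted row insertion, recording in Q the position of each new cell.

Insert 3: appended to row 1. P = [[3]].
Insert 2: 2 bumps 3 from row 1; 3 starts row 2. P = [[2], [3]].
Insert 8: appended to row 1. P = [[2, 8], [3]].
Insert 5: 5 bumps 8 from row 1; 8 appends to row 2. P = [[2, 5], [3, 8]].
Insert 1: 1 bumps 2 from row 1; 2 bumps 3 from row 2; 3 starts row 3. P = [[1, 5], [2, 8], [3]].
Insert 7: appended to row 1. P = [[1, 5, 7], [2, 8], [3]].
Insert 6: 6 bumps 7 from row 1; 7 bumps 8 from row 2; 8 appends to row 3. P = [[1, 5, 6], [2, 7], [3, 8]].
Insert 4: 4 bumps 5 from row 1; 5 bumps 7 from row 2; 7 bumps 8 from row 3; 8 starts row 4. P = [[1, 4, 6], [2, 5], [3, 7], [8]].

So P = [[1, 4, 6], [2, 5], [3, 7], [8]], Q = [[1, 3, 6], [2, 4], [5, 7], [8]].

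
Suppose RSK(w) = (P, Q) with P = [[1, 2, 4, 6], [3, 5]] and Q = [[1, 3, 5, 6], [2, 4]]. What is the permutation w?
Reverse the RSK construction: for i from n down to 1, find the cell of Q containing i, remove the entry at that cell from P, and reverse-bump it up through P; the value ejected from row 1 is w(i).

Step i=6: Q has 6 at row 1, column 4; remove that cell from P, ejecting 6. So w(6) = 6. P is now [[1, 2, 4], [3, 5]].
Step i=5: Q has 5 at row 1, column 3; remove that cell from P, ejecting 4. So w(5) = 4. P is now [[1, 2], [3, 5]].
Step i=4: Q has 4 at row 2, column 2; remove 5 from row 2 of P and reverse-bump: 5 enters row 1 and ejects 2. So w(4) = 2. P is now [[1, 5], [3]].
Step i=3: Q has 3 at row 1, column 2; remove that cell from P, ejecting 5. So w(3) = 5. P is now [[1], [3]].
Step i=2: Q has 2 at row 2, column 1; remove 3 from row 2 of P and reverse-bump: 3 enters row 1 and ejects 1. So w(2) = 1. P is now [[3]].
Step i=1: Q has 1 at row 1, column 1; remove that cell from P, ejecting 3. So w(1) = 3. P is now [].

So w = 3 1 5 2 4 6.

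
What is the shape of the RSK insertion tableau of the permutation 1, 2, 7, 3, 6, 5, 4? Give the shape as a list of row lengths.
RSK row insertion gives P = [[1, 2, 3, 4], [5], [6], [7]], which has shape [4, 1, 1, 1].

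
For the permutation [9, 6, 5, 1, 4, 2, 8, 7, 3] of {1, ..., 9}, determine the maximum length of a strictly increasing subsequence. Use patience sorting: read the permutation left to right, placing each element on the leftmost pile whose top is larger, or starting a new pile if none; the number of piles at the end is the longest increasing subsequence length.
9: new pile. tops = [9]
6: onto pile 1 (replacing 9). tops = [6]
5: onto pile 1 (replacing 6). tops = [5]
1: onto pile 1 (replacing 5). tops = [1]
4: new pile. tops = [1, 4]
2: onto pile 2 (replacing 4). tops = [1, 2]
8: new pile. tops = [1, 2, 8]
7: onto pile 3 (replacing 8). tops = [1, 2, 7]
3: onto pile 3 (replacing 7). tops = [1, 2, 3]

3 piles, so the longest increasing subsequence has length 3.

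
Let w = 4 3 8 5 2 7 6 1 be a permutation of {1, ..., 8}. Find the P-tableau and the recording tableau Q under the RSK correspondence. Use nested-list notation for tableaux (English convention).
Insert each entry of the permutation into P by Schensted row insertion, recording in Q the position of each new cell.

Insert 4: appended to row 1. P = [[4]].
Insert 3: 3 bumps 4 from row 1; 4 starts row 2. P = [[3], [4]].
Insert 8: appended to row 1. P = [[3, 8], [4]].
Insert 5: 5 bumps 8 from row 1; 8 appends to row 2. P = [[3, 5], [4, 8]].
Insert 2: 2 bumps 3 from row 1; 3 bumps 4 from row 2; 4 starts row 3. P = [[2, 5], [3, 8], [4]].
Insert 7: appended to row 1. P = [[2, 5, 7], [3, 8], [4]].
Insert 6: 6 bumps 7 from row 1; 7 bumps 8 from row 2; 8 appends to row 3. P = [[2, 5, 6], [3, 7], [4, 8]].
Insert 1: 1 bumps 2 from row 1; 2 bumps 3 from row 2; 3 bumps 4 from row 3; 4 starts row 4. P = [[1, 5, 6], [2, 7], [3, 8], [4]].

So P = [[1, 5, 6], [2, 7], [3, 8], [4]], Q = [[1, 3, 6], [2, 4], [5, 7], [8]].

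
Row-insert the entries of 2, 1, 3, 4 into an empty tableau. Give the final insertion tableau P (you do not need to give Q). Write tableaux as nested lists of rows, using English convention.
Insert 2: appended to row 1. P = [[2]].
Insert 1: 1 bumps 2 from row 1; 2 starts row 2. P = [[1], [2]].
Insert 3: appended to row 1. P = [[1, 3], [2]].
Insert 4: appended to row 1. P = [[1, 3, 4], [2]].

So P = [[1, 3, 4], [2]].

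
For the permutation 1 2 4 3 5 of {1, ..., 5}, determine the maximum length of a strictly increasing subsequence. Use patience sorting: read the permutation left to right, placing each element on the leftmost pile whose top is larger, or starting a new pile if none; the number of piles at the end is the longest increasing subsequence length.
4

1: new pile. tops = [1]
2: new pile. tops = [1, 2]
4: new pile. tops = [1, 2, 4]
3: onto pile 3 (replacing 4). tops = [1, 2, 3]
5: new pile. tops = [1, 2, 3, 5]

4 piles, so the longest increasing subsequence has length 4.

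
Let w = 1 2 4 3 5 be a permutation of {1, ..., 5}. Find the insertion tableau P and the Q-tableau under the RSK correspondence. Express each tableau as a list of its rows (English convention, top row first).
Insert each entry of the permutation into P by Schensted row insertion, recording in Q the position of each new cell.

Insert 1: appended to row 1. P = [[1]].
Insert 2: appended to row 1. P = [[1, 2]].
Insert 4: appended to row 1. P = [[1, 2, 4]].
Insert 3: 3 bumps 4 from row 1; 4 starts row 2. P = [[1, 2, 3], [4]].
Insert 5: appended to row 1. P = [[1, 2, 3, 5], [4]].

So P = [[1, 2, 3, 5], [4]], Q = [[1, 2, 3, 5], [4]].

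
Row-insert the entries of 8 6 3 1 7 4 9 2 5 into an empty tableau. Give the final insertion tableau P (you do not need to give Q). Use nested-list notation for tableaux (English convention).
Insert 8: appended to row 1. P = [[8]].
Insert 6: 6 bumps 8 from row 1; 8 starts row 2. P = [[6], [8]].
Insert 3: 3 bumps 6 from row 1; 6 bumps 8 from row 2; 8 starts row 3. P = [[3], [6], [8]].
Insert 1: 1 bumps 3 from row 1; 3 bumps 6 from row 2; 6 bumps 8 from row 3; 8 starts row 4. P = [[1], [3], [6], [8]].
Insert 7: appended to row 1. P = [[1, 7], [3], [6], [8]].
Insert 4: 4 bumps 7 from row 1; 7 appends to row 2. P = [[1, 4], [3, 7], [6], [8]].
Insert 9: appended to row 1. P = [[1, 4, 9], [3, 7], [6], [8]].
Insert 2: 2 bumps 4 from row 1; 4 bumps 7 from row 2; 7 appends to row 3. P = [[1, 2, 9], [3, 4], [6, 7], [8]].
Insert 5: 5 bumps 9 from row 1; 9 appends to row 2. P = [[1, 2, 5], [3, 4, 9], [6, 7], [8]].

So P = [[1, 2, 5], [3, 4, 9], [6, 7], [8]].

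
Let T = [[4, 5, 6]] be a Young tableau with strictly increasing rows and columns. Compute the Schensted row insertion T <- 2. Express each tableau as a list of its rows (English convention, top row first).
[[2, 5, 6], [4]]

In row 1, 2 replaces 4 (the leftmost entry greater than 2); 4 is bumped to row 2. 4 starts a new row 2. The new tableau is [[2, 5, 6], [4]].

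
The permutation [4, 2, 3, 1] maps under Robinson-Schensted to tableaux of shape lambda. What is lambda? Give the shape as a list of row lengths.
Row-insert each entry into an empty tableau.

After inserting 4: P = [[4]].
After inserting 2: P = [[2], [4]].
After inserting 3: P = [[2, 3], [4]].
After inserting 1: P = [[1, 3], [2], [4]].

The final insertion tableau P = [[1, 3], [2], [4]] has shape [2, 1, 1].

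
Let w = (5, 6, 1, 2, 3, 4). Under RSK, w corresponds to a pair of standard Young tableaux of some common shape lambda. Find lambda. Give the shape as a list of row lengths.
Row-insert each entry into an empty tableau.

After inserting 5: P = [[5]].
After inserting 6: P = [[5, 6]].
After inserting 1: P = [[1, 6], [5]].
After inserting 2: P = [[1, 2], [5, 6]].
After inserting 3: P = [[1, 2, 3], [5, 6]].
After inserting 4: P = [[1, 2, 3, 4], [5, 6]].

The final insertion tableau P = [[1, 2, 3, 4], [5, 6]] has shape [4, 2].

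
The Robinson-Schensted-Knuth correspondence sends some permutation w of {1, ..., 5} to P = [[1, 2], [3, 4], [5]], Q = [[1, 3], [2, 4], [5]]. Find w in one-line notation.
3 1 5 4 2

Reverse the RSK construction: for i from n down to 1, find the cell of Q containing i, remove the entry at that cell from P, and reverse-bump it up through P; the value ejected from row 1 is w(i).

Step i=5: Q has 5 at row 3, column 1; remove 5 from row 3 of P and reverse-bump: 5 enters row 2 and ejects 4; 4 enters row 1 and ejects 2. So w(5) = 2. P is now [[1, 4], [3, 5]].
Step i=4: Q has 4 at row 2, column 2; remove 5 from row 2 of P and reverse-bump: 5 enters row 1 and ejects 4. So w(4) = 4. P is now [[1, 5], [3]].
Step i=3: Q has 3 at row 1, column 2; remove that cell from P, ejecting 5. So w(3) = 5. P is now [[1], [3]].
Step i=2: Q has 2 at row 2, column 1; remove 3 from row 2 of P and reverse-bump: 3 enters row 1 and ejects 1. So w(2) = 1. P is now [[3]].
Step i=1: Q has 1 at row 1, column 1; remove that cell from P, ejecting 3. So w(1) = 3. P is now [].

So w = 3 1 5 4 2.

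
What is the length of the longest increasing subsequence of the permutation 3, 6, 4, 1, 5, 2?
3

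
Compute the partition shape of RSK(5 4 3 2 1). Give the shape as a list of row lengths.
Row-insert each entry into an empty tableau.

After inserting 5: P = [[5]].
After inserting 4: P = [[4], [5]].
After inserting 3: P = [[3], [4], [5]].
After inserting 2: P = [[2], [3], [4], [5]].
After inserting 1: P = [[1], [2], [3], [4], [5]].

The final insertion tableau P = [[1], [2], [3], [4], [5]] has shape [1, 1, 1, 1, 1].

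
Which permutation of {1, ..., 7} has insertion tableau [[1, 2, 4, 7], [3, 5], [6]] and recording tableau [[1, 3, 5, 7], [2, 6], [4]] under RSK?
Reverse the RSK construction: for i from n down to 1, find the cell of Q containing i, remove the entry at that cell from P, and reverse-bump it up through P; the value ejected from row 1 is w(i).

Step i=7: Q has 7 at row 1, column 4; remove that cell from P, ejecting 7. So w(7) = 7. P is now [[1, 2, 4], [3, 5], [6]].
Step i=6: Q has 6 at row 2, column 2; remove 5 from row 2 of P and reverse-bump: 5 enters row 1 and ejects 4. So w(6) = 4. P is now [[1, 2, 5], [3], [6]].
Step i=5: Q has 5 at row 1, column 3; remove that cell from P, ejecting 5. So w(5) = 5. P is now [[1, 2], [3], [6]].
Step i=4: Q has 4 at row 3, column 1; remove 6 from row 3 of P and reverse-bump: 6 enters row 2 and ejects 3; 3 enters row 1 and ejects 2. So w(4) = 2. P is now [[1, 3], [6]].
Step i=3: Q has 3 at row 1, column 2; remove that cell from P, ejecting 3. So w(3) = 3. P is now [[1], [6]].
Step i=2: Q has 2 at row 2, column 1; remove 6 from row 2 of P and reverse-bump: 6 enters row 1 and ejects 1. So w(2) = 1. P is now [[6]].
Step i=1: Q has 1 at row 1, column 1; remove that cell from P, ejecting 6. So w(1) = 6. P is now [].

So w = 6 1 3 2 5 4 7.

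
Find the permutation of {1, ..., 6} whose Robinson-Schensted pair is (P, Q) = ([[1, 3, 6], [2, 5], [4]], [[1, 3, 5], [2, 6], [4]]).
4 2 5 1 6 3

Reverse the RSK construction: for i from n down to 1, find the cell of Q containing i, remove the entry at that cell from P, and reverse-bump it up through P; the value ejected from row 1 is w(i).

Step i=6: Q has 6 at row 2, column 2; remove 5 from row 2 of P and reverse-bump: 5 enters row 1 and ejects 3. So w(6) = 3. P is now [[1, 5, 6], [2], [4]].
Step i=5: Q has 5 at row 1, column 3; remove that cell from P, ejecting 6. So w(5) = 6. P is now [[1, 5], [2], [4]].
Step i=4: Q has 4 at row 3, column 1; remove 4 from row 3 of P and reverse-bump: 4 enters row 2 and ejects 2; 2 enters row 1 and ejects 1. So w(4) = 1. P is now [[2, 5], [4]].
Step i=3: Q has 3 at row 1, column 2; remove that cell from P, ejecting 5. So w(3) = 5. P is now [[2], [4]].
Step i=2: Q has 2 at row 2, column 1; remove 4 from row 2 of P and reverse-bump: 4 enters row 1 and ejects 2. So w(2) = 2. P is now [[4]].
Step i=1: Q has 1 at row 1, column 1; remove that cell from P, ejecting 4. So w(1) = 4. P is now [].

So w = 4 2 5 1 6 3.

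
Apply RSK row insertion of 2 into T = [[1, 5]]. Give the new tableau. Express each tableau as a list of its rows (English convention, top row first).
[[1, 2], [5]]

In row 1, 2 replaces 5 (the leftmost entry greater than 2); 5 is bumped to row 2. 5 starts a new row 2. The new tableau is [[1, 2], [5]].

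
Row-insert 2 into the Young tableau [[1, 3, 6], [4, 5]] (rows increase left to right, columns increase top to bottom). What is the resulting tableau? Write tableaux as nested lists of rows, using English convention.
[[1, 2, 6], [3, 5], [4]]

In row 1, 2 replaces 3 (the leftmost entry greater than 2); 3 is bumped to row 2. In row 2, 3 replaces 4 (the leftmost entry greater than 3); 4 is bumped to row 3. 4 starts a new row 3. The new tableau is [[1, 2, 6], [3, 5], [4]].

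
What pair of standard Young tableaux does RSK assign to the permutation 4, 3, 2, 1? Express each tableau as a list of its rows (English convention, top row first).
P = [[1], [2], [3], [4]], Q = [[1], [2], [3], [4]]

Insert each entry of the permutation into P by Schensted row insertion, recording in Q the position of each new cell.

After inserting 4: P = [[4]].
After inserting 3: P = [[3], [4]].
After inserting 2: P = [[2], [3], [4]].
After inserting 1: P = [[1], [2], [3], [4]].

So P = [[1], [2], [3], [4]], Q = [[1], [2], [3], [4]].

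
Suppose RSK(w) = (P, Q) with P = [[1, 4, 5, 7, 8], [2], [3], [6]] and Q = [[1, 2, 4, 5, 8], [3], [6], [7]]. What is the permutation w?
Reverse the RSK construction: for i from n down to 1, find the cell of Q containing i, remove the entry at that cell from P, and reverse-bump it up through P; the value ejected from row 1 is w(i).

Step i=8: Q has 8 at row 1, column 5; remove that cell from P, ejecting 8. So w(8) = 8. P is now [[1, 4, 5, 7], [2], [3], [6]].
Step i=7: Q has 7 at row 4, column 1; remove 6 from row 4 of P and reverse-bump: 6 enters row 3 and ejects 3; 3 enters row 2 and ejects 2; 2 enters row 1 and ejects 1. So w(7) = 1. P is now [[2, 4, 5, 7], [3], [6]].
Step i=6: Q has 6 at row 3, column 1; remove 6 from row 3 of P and reverse-bump: 6 enters row 2 and ejects 3; 3 enters row 1 and ejects 2. So w(6) = 2. P is now [[3, 4, 5, 7], [6]].
Step i=5: Q has 5 at row 1, column 4; remove that cell from P, ejecting 7. So w(5) = 7. P is now [[3, 4, 5], [6]].
Step i=4: Q has 4 at row 1, column 3; remove that cell from P, ejecting 5. So w(4) = 5. P is now [[3, 4], [6]].
Step i=3: Q has 3 at row 2, column 1; remove 6 from row 2 of P and reverse-bump: 6 enters row 1 and ejects 4. So w(3) = 4. P is now [[3, 6]].
Step i=2: Q has 2 at row 1, column 2; remove that cell from P, ejecting 6. So w(2) = 6. P is now [[3]].
Step i=1: Q has 1 at row 1, column 1; remove that cell from P, ejecting 3. So w(1) = 3. P is now [].

So w = 3 6 4 5 7 2 1 8.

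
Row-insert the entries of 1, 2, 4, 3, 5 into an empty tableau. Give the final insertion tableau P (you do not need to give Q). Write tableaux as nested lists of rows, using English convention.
P = [[1, 2, 3, 5], [4]]

Insert 1: appended to row 1. P = [[1]].
Insert 2: appended to row 1. P = [[1, 2]].
Insert 4: appended to row 1. P = [[1, 2, 4]].
Insert 3: 3 bumps 4 from row 1; 4 starts row 2. P = [[1, 2, 3], [4]].
Insert 5: appended to row 1. P = [[1, 2, 3, 5], [4]].

So P = [[1, 2, 3, 5], [4]].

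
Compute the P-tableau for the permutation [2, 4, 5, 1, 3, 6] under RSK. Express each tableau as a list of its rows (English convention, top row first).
Insert 2: appended to row 1. P = [[2]].
Insert 4: appended to row 1. P = [[2, 4]].
Insert 5: appended to row 1. P = [[2, 4, 5]].
Insert 1: 1 bumps 2 from row 1; 2 starts row 2. P = [[1, 4, 5], [2]].
Insert 3: 3 bumps 4 from row 1; 4 appends to row 2. P = [[1, 3, 5], [2, 4]].
Insert 6: appended to row 1. P = [[1, 3, 5, 6], [2, 4]].

So P = [[1, 3, 5, 6], [2, 4]].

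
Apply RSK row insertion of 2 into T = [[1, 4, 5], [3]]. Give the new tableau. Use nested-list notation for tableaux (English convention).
In row 1, 2 replaces 4 (the leftmost entry greater than 2); 4 is bumped to row 2. 4 is appended to row 2. The new tableau is [[1, 2, 5], [3, 4]].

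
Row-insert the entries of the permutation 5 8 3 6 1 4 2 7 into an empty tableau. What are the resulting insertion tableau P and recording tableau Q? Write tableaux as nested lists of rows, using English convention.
P = [[1, 2, 7], [3, 4], [5, 6], [8]], Q = [[1, 2, 8], [3, 4], [5, 6], [7]]

Insert each entry of the permutation into P by Schensted row insertion, recording in Q the position of each new cell.

After inserting 5: P = [[5]].
After inserting 8: P = [[5, 8]].
After inserting 3: P = [[3, 8], [5]].
After inserting 6: P = [[3, 6], [5, 8]].
After inserting 1: P = [[1, 6], [3, 8], [5]].
After inserting 4: P = [[1, 4], [3, 6], [5, 8]].
After inserting 2: P = [[1, 2], [3, 4], [5, 6], [8]].
After inserting 7: P = [[1, 2, 7], [3, 4], [5, 6], [8]].

So P = [[1, 2, 7], [3, 4], [5, 6], [8]], Q = [[1, 2, 8], [3, 4], [5, 6], [7]].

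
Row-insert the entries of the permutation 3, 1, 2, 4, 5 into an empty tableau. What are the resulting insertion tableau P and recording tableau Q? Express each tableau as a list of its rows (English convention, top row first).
Insert each entry of the permutation into P by Schensted row insertion, recording in Q the position of each new cell.

Insert 3: appended to row 1. P = [[3]].
Insert 1: 1 bumps 3 from row 1; 3 starts row 2. P = [[1], [3]].
Insert 2: appended to row 1. P = [[1, 2], [3]].
Insert 4: appended to row 1. P = [[1, 2, 4], [3]].
Insert 5: appended to row 1. P = [[1, 2, 4, 5], [3]].

So P = [[1, 2, 4, 5], [3]], Q = [[1, 3, 4, 5], [2]].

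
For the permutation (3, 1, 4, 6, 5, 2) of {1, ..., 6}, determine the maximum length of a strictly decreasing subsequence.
3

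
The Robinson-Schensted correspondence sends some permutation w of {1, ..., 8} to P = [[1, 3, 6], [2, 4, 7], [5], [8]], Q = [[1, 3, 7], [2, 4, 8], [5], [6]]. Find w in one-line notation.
Reverse the RSK construction: for i from n down to 1, find the cell of Q containing i, remove the entry at that cell from P, and reverse-bump it up through P; the value ejected from row 1 is w(i).

Step i=8: Q has 8 at row 2, column 3; remove 7 from row 2 of P and reverse-bump: 7 enters row 1 and ejects 6. So w(8) = 6. P is now [[1, 3, 7], [2, 4], [5], [8]].
Step i=7: Q has 7 at row 1, column 3; remove that cell from P, ejecting 7. So w(7) = 7. P is now [[1, 3], [2, 4], [5], [8]].
Step i=6: Q has 6 at row 4, column 1; remove 8 from row 4 of P and reverse-bump: 8 enters row 3 and ejects 5; 5 enters row 2 and ejects 4; 4 enters row 1 and ejects 3. So w(6) = 3. P is now [[1, 4], [2, 5], [8]].
Step i=5: Q has 5 at row 3, column 1; remove 8 from row 3 of P and reverse-bump: 8 enters row 2 and ejects 5; 5 enters row 1 and ejects 4. So w(5) = 4. P is now [[1, 5], [2, 8]].
Step i=4: Q has 4 at row 2, column 2; remove 8 from row 2 of P and reverse-bump: 8 enters row 1 and ejects 5. So w(4) = 5. P is now [[1, 8], [2]].
Step i=3: Q has 3 at row 1, column 2; remove that cell from P, ejecting 8. So w(3) = 8. P is now [[1], [2]].
Step i=2: Q has 2 at row 2, column 1; remove 2 from row 2 of P and reverse-bump: 2 enters row 1 and ejects 1. So w(2) = 1. P is now [[2]].
Step i=1: Q has 1 at row 1, column 1; remove that cell from P, ejecting 2. So w(1) = 2. P is now [].

So w = 2 1 8 5 4 3 7 6.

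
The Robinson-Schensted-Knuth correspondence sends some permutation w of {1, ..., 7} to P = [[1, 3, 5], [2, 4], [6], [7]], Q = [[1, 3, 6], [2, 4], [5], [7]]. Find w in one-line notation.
Reverse the RSK construction: for i from n down to 1, find the cell of Q containing i, remove the entry at that cell from P, and reverse-bump it up through P; the value ejected from row 1 is w(i).

Step i=7: Q has 7 at row 4, column 1; remove 7 from row 4 of P and reverse-bump: 7 enters row 3 and ejects 6; 6 enters row 2 and ejects 4; 4 enters row 1 and ejects 3. So w(7) = 3. P is now [[1, 4, 5], [2, 6], [7]].
Step i=6: Q has 6 at row 1, column 3; remove that cell from P, ejecting 5. So w(6) = 5. P is now [[1, 4], [2, 6], [7]].
Step i=5: Q has 5 at row 3, column 1; remove 7 from row 3 of P and reverse-bump: 7 enters row 2 and ejects 6; 6 enters row 1 and ejects 4. So w(5) = 4. P is now [[1, 6], [2, 7]].
Step i=4: Q has 4 at row 2, column 2; remove 7 from row 2 of P and reverse-bump: 7 enters row 1 and ejects 6. So w(4) = 6. P is now [[1, 7], [2]].
Step i=3: Q has 3 at row 1, column 2; remove that cell from P, ejecting 7. So w(3) = 7. P is now [[1], [2]].
Step i=2: Q has 2 at row 2, column 1; remove 2 from row 2 of P and reverse-bump: 2 enters row 1 and ejects 1. So w(2) = 1. P is now [[2]].
Step i=1: Q has 1 at row 1, column 1; remove that cell from P, ejecting 2. So w(1) = 2. P is now [].

So w = 2 1 7 6 4 5 3.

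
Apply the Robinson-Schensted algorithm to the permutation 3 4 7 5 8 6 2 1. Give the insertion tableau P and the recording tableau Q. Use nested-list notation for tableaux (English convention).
Insert each entry of the permutation into P by Schensted row insertion, recording in Q the position of each new cell.

Insert 3: appended to row 1. P = [[3]], Q = [[1]].
Insert 4: appended to row 1. P = [[3, 4]], Q = [[1, 2]].
Insert 7: appended to row 1. P = [[3, 4, 7]], Q = [[1, 2, 3]].
Insert 5: 5 bumps 7 from row 1; 7 starts row 2. P = [[3, 4, 5], [7]], Q = [[1, 2, 3], [4]].
Insert 8: appended to row 1. P = [[3, 4, 5, 8], [7]], Q = [[1, 2, 3, 5], [4]].
Insert 6: 6 bumps 8 from row 1; 8 appends to row 2. P = [[3, 4, 5, 6], [7, 8]], Q = [[1, 2, 3, 5], [4, 6]].
Insert 2: 2 bumps 3 from row 1; 3 bumps 7 from row 2; 7 starts row 3. P = [[2, 4, 5, 6], [3, 8], [7]], Q = [[1, 2, 3, 5], [4, 6], [7]].
Insert 1: 1 bumps 2 from row 1; 2 bumps 3 from row 2; 3 bumps 7 from row 3; 7 starts row 4. P = [[1, 4, 5, 6], [2, 8], [3], [7]], Q = [[1, 2, 3, 5], [4, 6], [7], [8]].

So P = [[1, 4, 5, 6], [2, 8], [3], [7]], Q = [[1, 2, 3, 5], [4, 6], [7], [8]].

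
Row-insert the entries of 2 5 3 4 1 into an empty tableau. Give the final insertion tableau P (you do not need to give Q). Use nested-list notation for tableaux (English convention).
After inserting 2: P = [[2]].
After inserting 5: P = [[2, 5]].
After inserting 3: P = [[2, 3], [5]].
After inserting 4: P = [[2, 3, 4], [5]].
After inserting 1: P = [[1, 3, 4], [2], [5]].

So P = [[1, 3, 4], [2], [5]].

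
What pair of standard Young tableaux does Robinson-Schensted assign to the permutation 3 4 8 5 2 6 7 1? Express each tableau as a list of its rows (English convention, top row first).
Insert each entry of the permutation into P by Schensted row insertion, recording in Q the position of each new cell.

Insert 3: appended to row 1. P = [[3]], Q = [[1]].
Insert 4: appended to row 1. P = [[3, 4]], Q = [[1, 2]].
Insert 8: appended to row 1. P = [[3, 4, 8]], Q = [[1, 2, 3]].
Insert 5: 5 bumps 8 from row 1; 8 starts row 2. P = [[3, 4, 5], [8]], Q = [[1, 2, 3], [4]].
Insert 2: 2 bumps 3 from row 1; 3 bumps 8 from row 2; 8 starts row 3. P = [[2, 4, 5], [3], [8]], Q = [[1, 2, 3], [4], [5]].
Insert 6: appended to row 1. P = [[2, 4, 5, 6], [3], [8]], Q = [[1, 2, 3, 6], [4], [5]].
Insert 7: appended to row 1. P = [[2, 4, 5, 6, 7], [3], [8]], Q = [[1, 2, 3, 6, 7], [4], [5]].
Insert 1: 1 bumps 2 from row 1; 2 bumps 3 from row 2; 3 bumps 8 from row 3; 8 starts row 4. P = [[1, 4, 5, 6, 7], [2], [3], [8]], Q = [[1, 2, 3, 6, 7], [4], [5], [8]].

So P = [[1, 4, 5, 6, 7], [2], [3], [8]], Q = [[1, 2, 3, 6, 7], [4], [5], [8]].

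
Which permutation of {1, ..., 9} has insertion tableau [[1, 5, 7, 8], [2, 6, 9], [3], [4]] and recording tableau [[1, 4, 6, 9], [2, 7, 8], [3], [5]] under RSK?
Reverse RSK: for i = n, n-1, ..., 1, locate i in Q, remove the corresponding corner cell from P, and reverse-bump its entry up through P; the value ejected from row 1 is w(i).

So w = 4 3 2 6 1 9 5 7 8.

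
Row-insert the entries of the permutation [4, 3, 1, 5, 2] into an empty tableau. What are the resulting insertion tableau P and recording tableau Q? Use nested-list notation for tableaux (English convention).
Insert each entry of the permutation into P by Schensted row insertion, recording in Q the position of each new cell.

Insert 4: appended to row 1. P = [[4]], Q = [[1]].
Insert 3: 3 bumps 4 from row 1; 4 starts row 2. P = [[3], [4]], Q = [[1], [2]].
Insert 1: 1 bumps 3 from row 1; 3 bumps 4 from row 2; 4 starts row 3. P = [[1], [3], [4]], Q = [[1], [2], [3]].
Insert 5: appended to row 1. P = [[1, 5], [3], [4]], Q = [[1, 4], [2], [3]].
Insert 2: 2 bumps 5 from row 1; 5 appends to row 2. P = [[1, 2], [3, 5], [4]], Q = [[1, 4], [2, 5], [3]].

So P = [[1, 2], [3, 5], [4]], Q = [[1, 4], [2, 5], [3]].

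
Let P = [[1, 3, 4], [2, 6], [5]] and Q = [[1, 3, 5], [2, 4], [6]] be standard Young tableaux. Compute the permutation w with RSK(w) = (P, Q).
5 2 6 3 4 1

Reverse the RSK construction: for i from n down to 1, find the cell of Q containing i, remove the entry at that cell from P, and reverse-bump it up through P; the value ejected from row 1 is w(i).

Step i=6: Q has 6 at row 3, column 1; remove 5 from row 3 of P and reverse-bump: 5 enters row 2 and ejects 2; 2 enters row 1 and ejects 1. So w(6) = 1. P is now [[2, 3, 4], [5, 6]].
Step i=5: Q has 5 at row 1, column 3; remove that cell from P, ejecting 4. So w(5) = 4. P is now [[2, 3], [5, 6]].
Step i=4: Q has 4 at row 2, column 2; remove 6 from row 2 of P and reverse-bump: 6 enters row 1 and ejects 3. So w(4) = 3. P is now [[2, 6], [5]].
Step i=3: Q has 3 at row 1, column 2; remove that cell from P, ejecting 6. So w(3) = 6. P is now [[2], [5]].
Step i=2: Q has 2 at row 2, column 1; remove 5 from row 2 of P and reverse-bump: 5 enters row 1 and ejects 2. So w(2) = 2. P is now [[5]].
Step i=1: Q has 1 at row 1, column 1; remove that cell from P, ejecting 5. So w(1) = 5. P is now [].

So w = 5 2 6 3 4 1.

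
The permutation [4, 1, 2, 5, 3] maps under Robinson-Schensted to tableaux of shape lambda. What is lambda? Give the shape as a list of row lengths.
Row-insert each entry into an empty tableau.

After inserting 4: P = [[4]].
After inserting 1: P = [[1], [4]].
After inserting 2: P = [[1, 2], [4]].
After inserting 5: P = [[1, 2, 5], [4]].
After inserting 3: P = [[1, 2, 3], [4, 5]].

The final insertion tableau P = [[1, 2, 3], [4, 5]] has shape [3, 2].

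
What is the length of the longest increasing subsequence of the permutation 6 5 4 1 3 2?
2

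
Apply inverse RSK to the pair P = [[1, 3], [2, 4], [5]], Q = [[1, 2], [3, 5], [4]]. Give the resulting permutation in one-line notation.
2 5 4 1 3

Reverse the RSK construction: for i from n down to 1, find the cell of Q containing i, remove the entry at that cell from P, and reverse-bump it up through P; the value ejected from row 1 is w(i).

Step i=5: Q has 5 at row 2, column 2; remove 4 from row 2 of P and reverse-bump: 4 enters row 1 and ejects 3. So w(5) = 3. P is now [[1, 4], [2], [5]].
Step i=4: Q has 4 at row 3, column 1; remove 5 from row 3 of P and reverse-bump: 5 enters row 2 and ejects 2; 2 enters row 1 and ejects 1. So w(4) = 1. P is now [[2, 4], [5]].
Step i=3: Q has 3 at row 2, column 1; remove 5 from row 2 of P and reverse-bump: 5 enters row 1 and ejects 4. So w(3) = 4. P is now [[2, 5]].
Step i=2: Q has 2 at row 1, column 2; remove that cell from P, ejecting 5. So w(2) = 5. P is now [[2]].
Step i=1: Q has 1 at row 1, column 1; remove that cell from P, ejecting 2. So w(1) = 2. P is now [].

So w = 2 5 4 1 3.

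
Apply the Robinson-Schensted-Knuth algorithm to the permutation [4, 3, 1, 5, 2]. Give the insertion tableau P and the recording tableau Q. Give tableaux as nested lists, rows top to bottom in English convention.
Insert each entry of the permutation into P by Schensted row insertion, recording in Q the position of each new cell.

Insert 4: appended to row 1. P = [[4]], Q = [[1]].
Insert 3: 3 bumps 4 from row 1; 4 starts row 2. P = [[3], [4]], Q = [[1], [2]].
Insert 1: 1 bumps 3 from row 1; 3 bumps 4 from row 2; 4 starts row 3. P = [[1], [3], [4]], Q = [[1], [2], [3]].
Insert 5: appended to row 1. P = [[1, 5], [3], [4]], Q = [[1, 4], [2], [3]].
Insert 2: 2 bumps 5 from row 1; 5 appends to row 2. P = [[1, 2], [3, 5], [4]], Q = [[1, 4], [2, 5], [3]].

So P = [[1, 2], [3, 5], [4]], Q = [[1, 4], [2, 5], [3]].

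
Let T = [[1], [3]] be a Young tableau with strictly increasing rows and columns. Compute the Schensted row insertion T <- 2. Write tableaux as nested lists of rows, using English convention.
2 is larger than every entry of row 1, so it is appended to row 1. The new tableau is [[1, 2], [3]].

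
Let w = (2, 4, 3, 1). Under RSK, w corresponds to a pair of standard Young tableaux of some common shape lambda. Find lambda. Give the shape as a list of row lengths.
RSK row insertion gives P = [[1, 3], [2], [4]], which has shape [2, 1, 1].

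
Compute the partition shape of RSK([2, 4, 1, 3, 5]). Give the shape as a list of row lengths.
[3, 2]

Row-insert each entry into an empty tableau.

After inserting 2: P = [[2]].
After inserting 4: P = [[2, 4]].
After inserting 1: P = [[1, 4], [2]].
After inserting 3: P = [[1, 3], [2, 4]].
After inserting 5: P = [[1, 3, 5], [2, 4]].

The final insertion tableau P = [[1, 3, 5], [2, 4]] has shape [3, 2].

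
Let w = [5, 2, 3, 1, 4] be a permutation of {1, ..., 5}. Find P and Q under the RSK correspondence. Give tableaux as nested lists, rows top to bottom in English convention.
Insert each entry of the permutation into P by Schensted row insertion, recording in Q the position of each new cell.

After inserting 5: P = [[5]].
After inserting 2: P = [[2], [5]].
After inserting 3: P = [[2, 3], [5]].
After inserting 1: P = [[1, 3], [2], [5]].
After inserting 4: P = [[1, 3, 4], [2], [5]].

So P = [[1, 3, 4], [2], [5]], Q = [[1, 3, 5], [2], [4]].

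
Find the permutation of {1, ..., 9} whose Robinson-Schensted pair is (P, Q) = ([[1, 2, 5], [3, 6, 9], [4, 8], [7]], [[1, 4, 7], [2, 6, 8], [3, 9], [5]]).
7 4 3 8 1 2 9 6 5

Reverse the RSK construction: for i from n down to 1, find the cell of Q containing i, remove the entry at that cell from P, and reverse-bump it up through P; the value ejected from row 1 is w(i).

Step i=9: Q has 9 at row 3, column 2; remove 8 from row 3 of P and reverse-bump: 8 enters row 2 and ejects 6; 6 enters row 1 and ejects 5. So w(9) = 5. P is now [[1, 2, 6], [3, 8, 9], [4], [7]].
Step i=8: Q has 8 at row 2, column 3; remove 9 from row 2 of P and reverse-bump: 9 enters row 1 and ejects 6. So w(8) = 6. P is now [[1, 2, 9], [3, 8], [4], [7]].
Step i=7: Q has 7 at row 1, column 3; remove that cell from P, ejecting 9. So w(7) = 9. P is now [[1, 2], [3, 8], [4], [7]].
Step i=6: Q has 6 at row 2, column 2; remove 8 from row 2 of P and reverse-bump: 8 enters row 1 and ejects 2. So w(6) = 2. P is now [[1, 8], [3], [4], [7]].
Step i=5: Q has 5 at row 4, column 1; remove 7 from row 4 of P and reverse-bump: 7 enters row 3 and ejects 4; 4 enters row 2 and ejects 3; 3 enters row 1 and ejects 1. So w(5) = 1. P is now [[3, 8], [4], [7]].
Step i=4: Q has 4 at row 1, column 2; remove that cell from P, ejecting 8. So w(4) = 8. P is now [[3], [4], [7]].
Step i=3: Q has 3 at row 3, column 1; remove 7 from row 3 of P and reverse-bump: 7 enters row 2 and ejects 4; 4 enters row 1 and ejects 3. So w(3) = 3. P is now [[4], [7]].
Step i=2: Q has 2 at row 2, column 1; remove 7 from row 2 of P and reverse-bump: 7 enters row 1 and ejects 4. So w(2) = 4. P is now [[7]].
Step i=1: Q has 1 at row 1, column 1; remove that cell from P, ejecting 7. So w(1) = 7. P is now [].

So w = 7 4 3 8 1 2 9 6 5.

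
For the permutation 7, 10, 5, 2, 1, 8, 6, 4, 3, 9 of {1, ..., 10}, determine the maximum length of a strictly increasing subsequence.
3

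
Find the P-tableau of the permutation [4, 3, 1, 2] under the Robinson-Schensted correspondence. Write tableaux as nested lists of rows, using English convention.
Insert 4: appended to row 1. P = [[4]].
Insert 3: 3 bumps 4 from row 1; 4 starts row 2. P = [[3], [4]].
Insert 1: 1 bumps 3 from row 1; 3 bumps 4 from row 2; 4 starts row 3. P = [[1], [3], [4]].
Insert 2: appended to row 1. P = [[1, 2], [3], [4]].

So P = [[1, 2], [3], [4]].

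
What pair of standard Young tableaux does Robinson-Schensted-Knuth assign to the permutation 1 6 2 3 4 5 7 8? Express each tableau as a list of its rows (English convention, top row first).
Insert each entry of the permutation into P by Schensted row insertion, recording in Q the position of each new cell.

Insert 1: appended to row 1. P = [[1]].
Insert 6: appended to row 1. P = [[1, 6]].
Insert 2: 2 bumps 6 from row 1; 6 starts row 2. P = [[1, 2], [6]].
Insert 3: appended to row 1. P = [[1, 2, 3], [6]].
Insert 4: appended to row 1. P = [[1, 2, 3, 4], [6]].
Insert 5: appended to row 1. P = [[1, 2, 3, 4, 5], [6]].
Insert 7: appended to row 1. P = [[1, 2, 3, 4, 5, 7], [6]].
Insert 8: appended to row 1. P = [[1, 2, 3, 4, 5, 7, 8], [6]].

So P = [[1, 2, 3, 4, 5, 7, 8], [6]], Q = [[1, 2, 4, 5, 6, 7, 8], [3]].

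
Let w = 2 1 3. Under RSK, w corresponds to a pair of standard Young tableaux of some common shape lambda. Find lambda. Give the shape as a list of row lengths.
[2, 1]

Row-insert each entry into an empty tableau.

After inserting 2: P = [[2]].
After inserting 1: P = [[1], [2]].
After inserting 3: P = [[1, 3], [2]].

The final insertion tableau P = [[1, 3], [2]] has shape [2, 1].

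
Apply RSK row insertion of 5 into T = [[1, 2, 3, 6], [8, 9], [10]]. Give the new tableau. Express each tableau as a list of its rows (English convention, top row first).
[[1, 2, 3, 5], [6, 9], [8], [10]]

In row 1, 5 replaces 6 (the leftmost entry greater than 5); 6 is bumped to row 2. In row 2, 6 replaces 8 (the leftmost entry greater than 6); 8 is bumped to row 3. In row 3, 8 replaces 10 (the leftmost entry greater than 8); 10 is bumped to row 4. 10 starts a new row 4. The new tableau is [[1, 2, 3, 5], [6, 9], [8], [10]].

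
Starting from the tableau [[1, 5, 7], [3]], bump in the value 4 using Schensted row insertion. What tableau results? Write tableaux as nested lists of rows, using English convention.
In row 1, 4 replaces 5 (the leftmost entry greater than 4); 5 is bumped to row 2. 5 is appended to row 2. The new tableau is [[1, 4, 7], [3, 5]].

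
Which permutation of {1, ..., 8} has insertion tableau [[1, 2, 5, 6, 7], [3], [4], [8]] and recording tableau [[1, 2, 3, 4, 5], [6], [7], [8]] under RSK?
Reverse the RSK construction: for i from n down to 1, find the cell of Q containing i, remove the entry at that cell from P, and reverse-bump it up through P; the value ejected from row 1 is w(i).

Step i=8: Q has 8 at row 4, column 1; remove 8 from row 4 of P and reverse-bump: 8 enters row 3 and ejects 4; 4 enters row 2 and ejects 3; 3 enters row 1 and ejects 2. So w(8) = 2. P is now [[1, 3, 5, 6, 7], [4], [8]].
Step i=7: Q has 7 at row 3, column 1; remove 8 from row 3 of P and reverse-bump: 8 enters row 2 and ejects 4; 4 enters row 1 and ejects 3. So w(7) = 3. P is now [[1, 4, 5, 6, 7], [8]].
Step i=6: Q has 6 at row 2, column 1; remove 8 from row 2 of P and reverse-bump: 8 enters row 1 and ejects 7. So w(6) = 7. P is now [[1, 4, 5, 6, 8]].
Step i=5: Q has 5 at row 1, column 5; remove that cell from P, ejecting 8. So w(5) = 8. P is now [[1, 4, 5, 6]].
Step i=4: Q has 4 at row 1, column 4; remove that cell from P, ejecting 6. So w(4) = 6. P is now [[1, 4, 5]].
Step i=3: Q has 3 at row 1, column 3; remove that cell from P, ejecting 5. So w(3) = 5. P is now [[1, 4]].
Step i=2: Q has 2 at row 1, column 2; remove that cell from P, ejecting 4. So w(2) = 4. P is now [[1]].
Step i=1: Q has 1 at row 1, column 1; remove that cell from P, ejecting 1. So w(1) = 1. P is now [].

So w = 1 4 5 6 8 7 3 2.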